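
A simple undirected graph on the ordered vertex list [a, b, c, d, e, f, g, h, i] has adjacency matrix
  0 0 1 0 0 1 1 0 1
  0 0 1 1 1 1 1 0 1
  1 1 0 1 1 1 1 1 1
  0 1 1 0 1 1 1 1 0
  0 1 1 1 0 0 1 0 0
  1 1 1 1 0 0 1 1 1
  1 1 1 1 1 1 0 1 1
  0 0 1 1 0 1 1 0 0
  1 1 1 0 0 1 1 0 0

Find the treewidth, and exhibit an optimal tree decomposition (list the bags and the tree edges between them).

Treewidth 4.
One such decomposition:
Bags: B1 = {b, c, d, f, g}  B2 = {b, c, f, g, i}  B3 = {c, d, f, g, h}  B4 = {b, c, d, e, g}  B5 = {a, c, f, g, i}
Tree: B1–B2, B1–B3, B1–B4, B2–B5

Each bag holds 5 vertices, so the decomposition has width 4, which upper-bounds the treewidth. For the lower bound, the 5 vertices {b, c, d, e, g} are pairwise adjacent, and any tree decomposition puts a clique entirely inside one bag — forcing width ≥ 4. Therefore the treewidth is 4.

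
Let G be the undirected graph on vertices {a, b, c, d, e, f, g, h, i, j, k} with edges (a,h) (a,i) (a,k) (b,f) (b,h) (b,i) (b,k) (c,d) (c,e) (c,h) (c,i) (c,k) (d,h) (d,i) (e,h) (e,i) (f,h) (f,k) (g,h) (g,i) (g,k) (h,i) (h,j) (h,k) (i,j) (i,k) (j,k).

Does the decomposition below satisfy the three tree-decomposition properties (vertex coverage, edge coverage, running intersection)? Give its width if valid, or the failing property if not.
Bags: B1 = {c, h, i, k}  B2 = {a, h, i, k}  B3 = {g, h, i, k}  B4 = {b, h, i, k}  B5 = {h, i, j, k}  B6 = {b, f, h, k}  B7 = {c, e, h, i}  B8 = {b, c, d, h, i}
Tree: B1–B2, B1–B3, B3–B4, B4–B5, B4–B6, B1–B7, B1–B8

A tree decomposition must satisfy three properties: every vertex lies in some bag; for every edge, both endpoints lie together in some bag; and for every vertex, the bags containing it form a connected subtree. Here bags containing vertex b are not connected in the tree, so the decomposition is invalid.

No — bags containing vertex b are not connected in the tree.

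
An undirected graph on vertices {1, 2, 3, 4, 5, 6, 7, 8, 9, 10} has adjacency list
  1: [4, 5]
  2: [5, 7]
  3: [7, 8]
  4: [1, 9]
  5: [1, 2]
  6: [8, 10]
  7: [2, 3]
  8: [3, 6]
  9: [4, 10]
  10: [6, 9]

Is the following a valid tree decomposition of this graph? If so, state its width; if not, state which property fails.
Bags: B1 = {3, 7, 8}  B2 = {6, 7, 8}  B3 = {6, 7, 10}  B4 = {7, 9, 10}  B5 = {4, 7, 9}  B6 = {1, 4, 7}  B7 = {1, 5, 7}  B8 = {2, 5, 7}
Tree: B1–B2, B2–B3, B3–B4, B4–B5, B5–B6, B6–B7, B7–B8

Every vertex of G appears in some bag (union = {1, 2, 3, 4, 5, 6, 7, 8, 9, 10}); every edge is covered by a bag; and for each vertex v the set of bags containing v is connected in the bag tree. The decomposition is therefore valid. The largest bag has 3 vertices, so the width is 2.

Yes; width 2.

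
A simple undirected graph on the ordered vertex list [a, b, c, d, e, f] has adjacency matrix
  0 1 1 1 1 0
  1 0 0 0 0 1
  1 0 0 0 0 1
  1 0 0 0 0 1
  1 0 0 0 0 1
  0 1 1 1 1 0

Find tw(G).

2

A width-2 tree decomposition is:
Bags: B1 = {a, e, f}  B2 = {a, d, f}  B3 = {a, b, f}  B4 = {a, c, f}
Tree: B1–B2, B2–B3, B3–B4
Each bag holds 3 vertices, so the decomposition has width 2, which upper-bounds the treewidth. The edges a–e–f–d–a form a cycle, so G is not a tree and its treewidth is at least 2. Therefore the treewidth is 2.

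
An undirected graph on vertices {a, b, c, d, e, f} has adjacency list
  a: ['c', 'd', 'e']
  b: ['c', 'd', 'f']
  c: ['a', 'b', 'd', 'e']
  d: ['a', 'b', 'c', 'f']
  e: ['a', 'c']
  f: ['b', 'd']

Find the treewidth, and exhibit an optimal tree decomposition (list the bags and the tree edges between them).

Each bag holds 3 vertices, so the decomposition has width 2, which upper-bounds the treewidth. Conversely, {a, c, d} is a clique of size 3, and the vertices of any clique must share a bag in every tree decomposition; so some bag has ≥ 3 vertices and tw(G) ≥ 2. The upper and lower bounds meet at 2, so that is the treewidth.

Treewidth 2.
Bags: B1 = {a, c, d}  B2 = {a, c, e}  B3 = {b, c, d}  B4 = {b, d, f}
Tree: B1–B2, B1–B3, B3–B4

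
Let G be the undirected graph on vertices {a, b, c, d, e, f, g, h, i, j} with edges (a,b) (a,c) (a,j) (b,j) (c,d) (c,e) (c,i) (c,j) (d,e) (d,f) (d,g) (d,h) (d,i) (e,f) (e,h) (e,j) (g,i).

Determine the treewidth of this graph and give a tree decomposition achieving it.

Treewidth 2.
One such decomposition:
Bags: B1 = {c, d, e}  B2 = {c, e, j}  B3 = {a, c, j}  B4 = {a, b, j}  B5 = {d, e, h}  B6 = {c, d, i}  B7 = {d, e, f}  B8 = {d, g, i}
Tree: B1–B2, B2–B3, B3–B4, B1–B5, B1–B6, B1–B7, B6–B8

The largest bag has 3 vertices, giving width 2; this decomposition certifies tw(G) ≤ 2. Conversely, {d, g, i} is a clique of size 3, and the vertices of any clique must share a bag in every tree decomposition; so some bag has ≥ 3 vertices and tw(G) ≥ 2. Combining the bounds, tw(G) = 2.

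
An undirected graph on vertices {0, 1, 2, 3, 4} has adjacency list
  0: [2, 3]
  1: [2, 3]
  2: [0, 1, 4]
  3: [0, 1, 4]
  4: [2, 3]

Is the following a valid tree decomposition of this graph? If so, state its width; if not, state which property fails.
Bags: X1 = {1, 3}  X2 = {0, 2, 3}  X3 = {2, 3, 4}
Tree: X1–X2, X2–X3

A tree decomposition must satisfy three properties: every vertex lies in some bag; for every edge, both endpoints lie together in some bag; and for every vertex, the bags containing it form a connected subtree. Here edge (2,1) lies in no bag, so the decomposition is invalid.

No — edge (2,1) lies in no bag.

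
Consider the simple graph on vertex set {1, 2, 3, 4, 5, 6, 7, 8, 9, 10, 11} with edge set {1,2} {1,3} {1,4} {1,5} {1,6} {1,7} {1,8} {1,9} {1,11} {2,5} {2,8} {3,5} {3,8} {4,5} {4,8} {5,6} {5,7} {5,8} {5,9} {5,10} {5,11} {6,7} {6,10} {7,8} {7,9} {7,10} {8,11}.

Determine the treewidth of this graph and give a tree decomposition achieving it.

The largest bag has 4 vertices, giving width 3; this decomposition certifies tw(G) ≤ 3. Conversely, {1, 2, 5, 8} is a clique of size 4, and the vertices of any clique must share a bag in every tree decomposition; so some bag has ≥ 4 vertices and tw(G) ≥ 3. Hence tw(G) = 3 exactly.

Treewidth 3.
One such decomposition:
Bags: B1 = {1, 5, 6, 7}  B2 = {1, 5, 7, 8}  B3 = {1, 3, 5, 8}  B4 = {1, 5, 7, 9}  B5 = {1, 4, 5, 8}  B6 = {1, 2, 5, 8}  B7 = {1, 5, 8, 11}  B8 = {5, 6, 7, 10}
Tree: B1–B2, B2–B3, B1–B4, B3–B5, B2–B6, B6–B7, B1–B8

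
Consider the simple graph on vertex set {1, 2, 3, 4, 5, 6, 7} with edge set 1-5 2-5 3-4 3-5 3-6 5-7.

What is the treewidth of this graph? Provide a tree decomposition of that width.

The largest bag has 2 vertices, giving width 1; this decomposition certifies tw(G) ≤ 1. G has an edge, so its treewidth is at least 1. Hence tw(G) = 1 exactly.

Treewidth 1.
One such decomposition:
Bags: B1 = {2, 5}  B2 = {3, 5}  B3 = {5, 7}  B4 = {3, 6}  B5 = {3, 4}  B6 = {1, 5}
Tree: B1–B2, B2–B3, B2–B4, B2–B5, B3–B6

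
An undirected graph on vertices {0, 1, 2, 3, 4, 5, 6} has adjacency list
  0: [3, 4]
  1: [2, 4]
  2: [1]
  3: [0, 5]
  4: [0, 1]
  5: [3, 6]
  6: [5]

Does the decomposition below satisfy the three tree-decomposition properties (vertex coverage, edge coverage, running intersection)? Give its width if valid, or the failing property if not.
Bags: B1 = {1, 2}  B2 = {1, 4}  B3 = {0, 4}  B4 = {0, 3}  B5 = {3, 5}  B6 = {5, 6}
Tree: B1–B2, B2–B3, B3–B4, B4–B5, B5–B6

Every vertex of G appears in some bag (union = {0, 1, 2, 3, 4, 5, 6}); every edge is covered by a bag; and for each vertex v the set of bags containing v is connected in the bag tree. The decomposition is therefore valid. The largest bag has 2 vertices, so the width is 1.

Yes; width 1.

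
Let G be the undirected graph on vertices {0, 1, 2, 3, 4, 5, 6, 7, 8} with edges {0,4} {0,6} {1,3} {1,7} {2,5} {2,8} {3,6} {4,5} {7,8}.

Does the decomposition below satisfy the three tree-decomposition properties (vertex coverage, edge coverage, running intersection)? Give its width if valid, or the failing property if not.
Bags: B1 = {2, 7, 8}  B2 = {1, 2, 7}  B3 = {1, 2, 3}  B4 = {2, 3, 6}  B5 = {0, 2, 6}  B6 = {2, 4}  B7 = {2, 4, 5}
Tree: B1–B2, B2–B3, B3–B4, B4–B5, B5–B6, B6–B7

No — edge (0,4) lies in no bag.

A tree decomposition must satisfy three properties: every vertex lies in some bag; for every edge, both endpoints lie together in some bag; and for every vertex, the bags containing it form a connected subtree. Here edge (0,4) lies in no bag, so the decomposition is invalid.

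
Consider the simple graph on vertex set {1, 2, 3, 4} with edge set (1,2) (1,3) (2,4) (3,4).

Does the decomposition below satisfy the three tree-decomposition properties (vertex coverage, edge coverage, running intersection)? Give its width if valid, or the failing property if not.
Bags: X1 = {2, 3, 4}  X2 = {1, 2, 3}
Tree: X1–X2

Yes; width 2.

Checking the three conditions: (i) the bags cover all of {1, 2, 3, 4}; (ii) for each edge, some bag contains both endpoints; (iii) the bags containing any fixed vertex form a subtree. All hold, so the decomposition is valid with width 3 − 1 = 2.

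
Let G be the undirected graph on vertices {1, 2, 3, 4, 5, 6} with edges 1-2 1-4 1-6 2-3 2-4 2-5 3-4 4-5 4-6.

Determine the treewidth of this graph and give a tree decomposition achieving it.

Every bag has size at most 3, so the width is 3 − 1 = 2 and tw(G) ≤ 2. On the other hand G contains the 3-clique {1, 2, 4}. A clique must lie in a single bag of any decomposition, so no decomposition can have width below 2. Combining the bounds, tw(G) = 2.

Treewidth 2.
One such decomposition:
Bags: B1 = {1, 2, 4}  B2 = {2, 3, 4}  B3 = {2, 4, 5}  B4 = {1, 4, 6}
Tree: B1–B2, B2–B3, B1–B4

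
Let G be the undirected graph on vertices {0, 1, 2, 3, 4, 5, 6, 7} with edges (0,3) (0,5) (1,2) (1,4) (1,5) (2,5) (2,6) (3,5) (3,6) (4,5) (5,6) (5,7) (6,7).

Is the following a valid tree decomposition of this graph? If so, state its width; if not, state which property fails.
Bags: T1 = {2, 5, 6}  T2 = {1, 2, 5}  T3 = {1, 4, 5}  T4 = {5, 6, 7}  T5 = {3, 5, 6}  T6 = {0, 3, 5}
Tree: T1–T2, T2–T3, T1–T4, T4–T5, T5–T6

Every vertex of G appears in some bag (union = {0, 1, 2, 3, 4, 5, 6, 7}); every edge is covered by a bag; and for each vertex v the set of bags containing v is connected in the bag tree. The decomposition is therefore valid. The largest bag has 3 vertices, so the width is 2.

Yes; width 2.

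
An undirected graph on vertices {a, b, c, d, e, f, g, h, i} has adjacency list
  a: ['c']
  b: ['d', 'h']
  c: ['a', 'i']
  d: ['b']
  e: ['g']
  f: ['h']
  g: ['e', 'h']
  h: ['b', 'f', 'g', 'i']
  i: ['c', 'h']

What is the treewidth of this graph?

A width-1 tree decomposition is:
Bags: B1 = {h, i}  B2 = {c, i}  B3 = {b, h}  B4 = {b, d}  B5 = {g, h}  B6 = {e, g}  B7 = {a, c}  B8 = {f, h}
Tree: B1–B2, B1–B3, B3–B4, B1–B5, B5–B6, B2–B7, B5–B8
The largest bag has 2 vertices, giving width 1; this decomposition certifies tw(G) ≤ 1. Any graph with an edge has treewidth ≥ 1, and G has the edge h–i. Hence tw(G) = 1 exactly.

1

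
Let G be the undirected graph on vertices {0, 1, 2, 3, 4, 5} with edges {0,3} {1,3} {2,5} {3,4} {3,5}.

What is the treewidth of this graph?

A width-1 tree decomposition is:
Bags: B1 = {3, 5}  B2 = {1, 3}  B3 = {3, 4}  B4 = {0, 3}  B5 = {2, 5}
Tree: B1–B2, B1–B3, B1–B4, B1–B5
The largest bag has 2 vertices, giving width 1; this decomposition certifies tw(G) ≤ 1. G has an edge, so its treewidth is at least 1. Hence tw(G) = 1 exactly.

1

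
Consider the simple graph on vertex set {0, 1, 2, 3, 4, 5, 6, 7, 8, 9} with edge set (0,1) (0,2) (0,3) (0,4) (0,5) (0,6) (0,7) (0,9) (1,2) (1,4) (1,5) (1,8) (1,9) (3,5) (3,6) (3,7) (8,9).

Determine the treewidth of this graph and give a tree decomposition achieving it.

Treewidth 2.
One optimal decomposition is:
Bags: B1 = {0, 1, 9}  B2 = {0, 1, 4}  B3 = {0, 1, 5}  B4 = {0, 1, 2}  B5 = {0, 3, 5}  B6 = {0, 3, 7}  B7 = {0, 3, 6}  B8 = {1, 8, 9}
Tree: B1–B2, B1–B3, B1–B4, B3–B5, B5–B6, B5–B7, B1–B8

Each bag holds 3 vertices, so the decomposition has width 2, which upper-bounds the treewidth. Conversely, {0, 1, 9} is a clique of size 3, and the vertices of any clique must share a bag in every tree decomposition; so some bag has ≥ 3 vertices and tw(G) ≥ 2. Hence tw(G) = 2 exactly.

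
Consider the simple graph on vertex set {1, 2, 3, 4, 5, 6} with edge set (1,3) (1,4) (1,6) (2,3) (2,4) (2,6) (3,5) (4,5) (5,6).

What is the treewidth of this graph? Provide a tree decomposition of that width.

Every bag has size at most 4, so the width is 4 − 1 = 3 and tw(G) ≤ 3. For the lower bound: the 4 vertex sets {1,4}, {2,6}, {3}, {5} are disjoint, each induces a connected subgraph, and every pair is joined by at least one edge of G. Contracting each set to a single vertex therefore yields K_{4} as a minor, and since treewidth is minor-monotone, tw(G) ≥ tw(K_{4}) = 3. The upper and lower bounds meet at 3, so that is the treewidth.

Treewidth 3.
Bags: B1 = {1, 3, 4, 6}  B2 = {2, 3, 4, 6}  B3 = {3, 4, 5, 6}
Tree: B1–B2, B2–B3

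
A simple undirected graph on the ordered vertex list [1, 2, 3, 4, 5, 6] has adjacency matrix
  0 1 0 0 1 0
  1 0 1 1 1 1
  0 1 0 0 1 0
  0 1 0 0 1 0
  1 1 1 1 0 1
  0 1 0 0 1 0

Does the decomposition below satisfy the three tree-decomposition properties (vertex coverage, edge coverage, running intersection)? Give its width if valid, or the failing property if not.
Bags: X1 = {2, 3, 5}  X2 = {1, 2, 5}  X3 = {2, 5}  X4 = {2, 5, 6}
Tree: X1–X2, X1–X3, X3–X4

No — vertex 4 appears in no bag.

A tree decomposition must satisfy three properties: every vertex lies in some bag; for every edge, both endpoints lie together in some bag; and for every vertex, the bags containing it form a connected subtree. Here vertex 4 appears in no bag, so the decomposition is invalid.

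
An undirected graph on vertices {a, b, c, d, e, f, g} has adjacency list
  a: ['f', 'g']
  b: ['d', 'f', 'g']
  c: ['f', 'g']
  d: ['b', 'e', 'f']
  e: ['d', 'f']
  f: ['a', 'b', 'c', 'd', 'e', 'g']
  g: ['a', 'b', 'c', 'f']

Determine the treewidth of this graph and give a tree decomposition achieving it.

Each bag holds 3 vertices, so the decomposition has width 2, which upper-bounds the treewidth. On the other hand G contains the 3-clique {d, e, f}. A clique must lie in a single bag of any decomposition, so no decomposition can have width below 2. The upper and lower bounds meet at 2, so that is the treewidth.

Treewidth 2.
One optimal decomposition is:
Bags: B1 = {a, f, g}  B2 = {b, f, g}  B3 = {b, d, f}  B4 = {c, f, g}  B5 = {d, e, f}
Tree: B1–B2, B2–B3, B1–B4, B3–B5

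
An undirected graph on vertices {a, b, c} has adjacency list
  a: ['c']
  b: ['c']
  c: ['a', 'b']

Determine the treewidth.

1

A width-1 tree decomposition is:
Bags: B1 = {b, c}  B2 = {a, c}
Tree: B1–B2
Each bag holds 2 vertices, so the decomposition has width 1, which upper-bounds the treewidth. Since G has at least one edge (e.g. b–c), it is not an edgeless graph, so tw(G) ≥ 1. Combining the bounds, tw(G) = 1.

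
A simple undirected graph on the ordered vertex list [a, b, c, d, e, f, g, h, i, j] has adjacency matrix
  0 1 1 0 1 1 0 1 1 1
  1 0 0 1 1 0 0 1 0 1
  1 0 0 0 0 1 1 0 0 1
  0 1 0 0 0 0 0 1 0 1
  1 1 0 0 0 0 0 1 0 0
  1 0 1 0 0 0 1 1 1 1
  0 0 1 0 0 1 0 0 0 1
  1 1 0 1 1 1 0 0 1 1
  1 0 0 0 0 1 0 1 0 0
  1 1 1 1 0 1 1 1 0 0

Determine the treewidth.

3

A width-3 tree decomposition is:
Bags: B1 = {a, f, h, j}  B2 = {a, f, h, i}  B3 = {a, b, h, j}  B4 = {a, c, f, j}  B5 = {b, d, h, j}  B6 = {a, b, e, h}  B7 = {c, f, g, j}
Tree: B1–B2, B1–B3, B1–B4, B3–B5, B3–B6, B4–B7
Every bag has size at most 4, so the width is 4 − 1 = 3 and tw(G) ≤ 3. Conversely, {c, f, g, j} is a clique of size 4, and the vertices of any clique must share a bag in every tree decomposition; so some bag has ≥ 4 vertices and tw(G) ≥ 3. Combining the bounds, tw(G) = 3.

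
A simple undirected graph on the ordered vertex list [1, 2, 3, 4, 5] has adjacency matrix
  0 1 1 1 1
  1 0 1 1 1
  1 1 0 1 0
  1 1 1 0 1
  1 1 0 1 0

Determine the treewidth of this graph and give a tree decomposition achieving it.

Each bag holds 4 vertices, so the decomposition has width 3, which upper-bounds the treewidth. On the other hand G contains the 4-clique {1, 2, 3, 4}. A clique must lie in a single bag of any decomposition, so no decomposition can have width below 3. Therefore the treewidth is 3.

Treewidth 3.
Bags: B1 = {1, 2, 4, 5}  B2 = {1, 2, 3, 4}
Tree: B1–B2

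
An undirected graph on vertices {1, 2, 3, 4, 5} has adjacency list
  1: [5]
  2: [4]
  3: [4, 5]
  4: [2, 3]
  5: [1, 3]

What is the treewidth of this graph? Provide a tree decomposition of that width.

Treewidth 1.
One such decomposition:
Bags: B1 = {1, 5}  B2 = {3, 5}  B3 = {3, 4}  B4 = {2, 4}
Tree: B1–B2, B2–B3, B3–B4

Each bag holds 2 vertices, so the decomposition has width 1, which upper-bounds the treewidth. Any graph with an edge has treewidth ≥ 1, and G has the edge 1–5. The upper and lower bounds meet at 1, so that is the treewidth.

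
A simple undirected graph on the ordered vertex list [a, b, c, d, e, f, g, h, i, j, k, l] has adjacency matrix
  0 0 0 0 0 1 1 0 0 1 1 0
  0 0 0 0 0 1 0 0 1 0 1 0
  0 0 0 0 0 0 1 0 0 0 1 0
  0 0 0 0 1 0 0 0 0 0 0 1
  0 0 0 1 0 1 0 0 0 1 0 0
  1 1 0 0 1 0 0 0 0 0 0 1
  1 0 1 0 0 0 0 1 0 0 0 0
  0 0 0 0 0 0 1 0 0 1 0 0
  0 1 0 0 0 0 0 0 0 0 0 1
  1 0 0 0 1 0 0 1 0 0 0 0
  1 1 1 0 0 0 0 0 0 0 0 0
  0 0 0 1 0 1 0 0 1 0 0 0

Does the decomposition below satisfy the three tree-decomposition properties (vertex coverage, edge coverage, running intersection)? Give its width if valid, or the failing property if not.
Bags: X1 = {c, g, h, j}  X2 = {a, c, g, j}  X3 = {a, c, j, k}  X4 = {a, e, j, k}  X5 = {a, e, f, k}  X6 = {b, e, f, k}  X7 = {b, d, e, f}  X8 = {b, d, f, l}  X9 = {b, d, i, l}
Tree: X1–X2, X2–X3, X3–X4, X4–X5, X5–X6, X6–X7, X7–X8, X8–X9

Vertex coverage: the bags together contain {a, b, c, d, e, f, g, h, i, j, k, l}, the full vertex set. Edge coverage: each edge of G has both endpoints in at least one bag. Running intersection: for every vertex, the bags containing it form a connected subtree. All three properties hold, so this is a valid tree decomposition of width max|bag| − 1 = 3, and hence tw(G) ≤ 3.

Yes; width 3.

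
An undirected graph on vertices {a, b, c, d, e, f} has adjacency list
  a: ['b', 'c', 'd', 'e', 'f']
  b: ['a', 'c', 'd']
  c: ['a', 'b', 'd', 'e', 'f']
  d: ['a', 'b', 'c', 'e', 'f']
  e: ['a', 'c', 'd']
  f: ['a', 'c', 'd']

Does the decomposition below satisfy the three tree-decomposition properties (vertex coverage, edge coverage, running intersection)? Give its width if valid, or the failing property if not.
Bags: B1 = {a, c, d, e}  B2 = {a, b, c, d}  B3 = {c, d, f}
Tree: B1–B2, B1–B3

A tree decomposition must satisfy three properties: every vertex lies in some bag; for every edge, both endpoints lie together in some bag; and for every vertex, the bags containing it form a connected subtree. Here edge (a,f) lies in no bag, so the decomposition is invalid.

No — edge (a,f) lies in no bag.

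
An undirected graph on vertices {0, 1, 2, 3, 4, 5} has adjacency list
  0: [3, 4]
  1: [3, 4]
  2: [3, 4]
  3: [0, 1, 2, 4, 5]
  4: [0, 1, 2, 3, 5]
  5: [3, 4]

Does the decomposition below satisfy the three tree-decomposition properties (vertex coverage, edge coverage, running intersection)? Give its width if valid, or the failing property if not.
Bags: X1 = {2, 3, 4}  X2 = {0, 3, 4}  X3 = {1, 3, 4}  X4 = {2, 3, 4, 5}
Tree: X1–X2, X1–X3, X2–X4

No — bags containing vertex 2 are not connected in the tree.

A tree decomposition must satisfy three properties: every vertex lies in some bag; for every edge, both endpoints lie together in some bag; and for every vertex, the bags containing it form a connected subtree. Here bags containing vertex 2 are not connected in the tree, so the decomposition is invalid.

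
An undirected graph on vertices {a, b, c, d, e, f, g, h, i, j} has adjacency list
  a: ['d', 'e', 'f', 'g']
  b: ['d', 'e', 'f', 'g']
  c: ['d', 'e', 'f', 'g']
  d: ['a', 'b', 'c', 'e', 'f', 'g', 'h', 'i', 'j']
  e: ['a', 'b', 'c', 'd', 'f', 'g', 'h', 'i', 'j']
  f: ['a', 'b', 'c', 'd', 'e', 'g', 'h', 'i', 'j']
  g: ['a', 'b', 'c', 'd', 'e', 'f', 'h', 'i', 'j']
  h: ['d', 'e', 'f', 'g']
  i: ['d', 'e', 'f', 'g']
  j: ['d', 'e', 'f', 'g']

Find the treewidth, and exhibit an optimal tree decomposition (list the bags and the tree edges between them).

The largest bag has 5 vertices, giving width 4; this decomposition certifies tw(G) ≤ 4. On the other hand G contains the 5-clique {d, e, f, g, h}. A clique must lie in a single bag of any decomposition, so no decomposition can have width below 4. The upper and lower bounds meet at 4, so that is the treewidth.

Treewidth 4.
One optimal decomposition is:
Bags: B1 = {b, d, e, f, g}  B2 = {d, e, f, g, h}  B3 = {d, e, f, g, j}  B4 = {d, e, f, g, i}  B5 = {c, d, e, f, g}  B6 = {a, d, e, f, g}
Tree: B1–B2, B2–B3, B3–B4, B3–B5, B4–B6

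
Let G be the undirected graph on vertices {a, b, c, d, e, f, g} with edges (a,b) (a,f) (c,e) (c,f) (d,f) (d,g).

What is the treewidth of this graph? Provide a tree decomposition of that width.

Each bag holds 2 vertices, so the decomposition has width 1, which upper-bounds the treewidth. Any graph with an edge has treewidth ≥ 1, and G has the edge f–a. The upper and lower bounds meet at 1, so that is the treewidth.

Treewidth 1.
One optimal decomposition is:
Bags: B1 = {a, f}  B2 = {c, f}  B3 = {a, b}  B4 = {c, e}  B5 = {d, f}  B6 = {d, g}
Tree: B1–B2, B1–B3, B2–B4, B1–B5, B5–B6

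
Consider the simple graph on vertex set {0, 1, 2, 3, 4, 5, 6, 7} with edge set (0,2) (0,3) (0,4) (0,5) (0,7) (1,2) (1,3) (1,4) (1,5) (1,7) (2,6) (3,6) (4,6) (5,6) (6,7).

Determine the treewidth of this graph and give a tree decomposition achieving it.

Treewidth 3.
One optimal decomposition is:
Bags: B1 = {0, 1, 4, 6}  B2 = {0, 1, 5, 6}  B3 = {0, 1, 3, 6}  B4 = {0, 1, 2, 6}  B5 = {0, 1, 6, 7}
Tree: B1–B2, B2–B3, B3–B4, B4–B5

The largest bag has 4 vertices, giving width 3; this decomposition certifies tw(G) ≤ 3. For the lower bound: the 4 vertex sets {1,4}, {0,5}, {6}, {3} are disjoint, each induces a connected subgraph, and every pair is joined by at least one edge of G. Contracting each set to a single vertex therefore yields K_{4} as a minor, and since treewidth is minor-monotone, tw(G) ≥ tw(K_{4}) = 3. Hence tw(G) = 3 exactly.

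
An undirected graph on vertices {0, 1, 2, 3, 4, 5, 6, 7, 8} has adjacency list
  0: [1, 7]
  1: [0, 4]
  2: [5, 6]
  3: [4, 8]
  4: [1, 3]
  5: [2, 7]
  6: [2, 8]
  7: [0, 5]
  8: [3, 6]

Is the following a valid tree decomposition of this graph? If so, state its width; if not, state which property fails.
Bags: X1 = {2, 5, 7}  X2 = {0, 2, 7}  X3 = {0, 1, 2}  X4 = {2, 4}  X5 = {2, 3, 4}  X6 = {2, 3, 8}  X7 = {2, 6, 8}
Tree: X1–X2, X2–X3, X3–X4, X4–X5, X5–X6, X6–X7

No — edge (1,4) lies in no bag.

A tree decomposition must satisfy three properties: every vertex lies in some bag; for every edge, both endpoints lie together in some bag; and for every vertex, the bags containing it form a connected subtree. Here edge (1,4) lies in no bag, so the decomposition is invalid.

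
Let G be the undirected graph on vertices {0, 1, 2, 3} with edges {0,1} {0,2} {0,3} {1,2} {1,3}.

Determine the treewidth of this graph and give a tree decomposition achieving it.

Treewidth 2.
One such decomposition:
Bags: B1 = {0, 1, 3}  B2 = {0, 1, 2}
Tree: B1–B2

Every bag has size at most 3, so the width is 3 − 1 = 2 and tw(G) ≤ 2. For the lower bound, the 3 vertices {0, 1, 2} are pairwise adjacent, and any tree decomposition puts a clique entirely inside one bag — forcing width ≥ 2. The upper and lower bounds meet at 2, so that is the treewidth.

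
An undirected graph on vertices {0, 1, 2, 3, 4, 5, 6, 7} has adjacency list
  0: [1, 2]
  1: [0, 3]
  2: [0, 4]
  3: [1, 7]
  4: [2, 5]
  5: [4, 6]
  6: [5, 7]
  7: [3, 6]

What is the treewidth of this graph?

2

A width-2 tree decomposition is:
Bags: B1 = {4, 5, 6}  B2 = {4, 6, 7}  B3 = {3, 4, 7}  B4 = {1, 3, 4}  B5 = {0, 1, 4}  B6 = {0, 2, 4}
Tree: B1–B2, B2–B3, B3–B4, B4–B5, B5–B6
The largest bag has 3 vertices, giving width 2; this decomposition certifies tw(G) ≤ 2. For the lower bound, G contains the cycle 4–5–6–7–3–1–0–2–4, so G is not a forest; only forests have treewidth ≤ 1, hence tw(G) ≥ 2. Combining the bounds, tw(G) = 2.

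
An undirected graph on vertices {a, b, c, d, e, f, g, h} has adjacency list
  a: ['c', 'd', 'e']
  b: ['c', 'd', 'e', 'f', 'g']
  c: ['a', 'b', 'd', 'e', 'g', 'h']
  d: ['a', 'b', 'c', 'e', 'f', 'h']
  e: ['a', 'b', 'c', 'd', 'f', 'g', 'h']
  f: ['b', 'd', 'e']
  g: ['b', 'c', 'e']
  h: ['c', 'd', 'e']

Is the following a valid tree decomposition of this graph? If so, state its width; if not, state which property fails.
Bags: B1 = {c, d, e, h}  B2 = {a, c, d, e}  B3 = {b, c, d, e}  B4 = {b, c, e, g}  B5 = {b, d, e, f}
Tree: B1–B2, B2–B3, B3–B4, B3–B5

Yes; width 3.

Vertex coverage: the bags together contain {a, b, c, d, e, f, g, h}, the full vertex set. Edge coverage: each edge of G has both endpoints in at least one bag. Running intersection: for every vertex, the bags containing it form a connected subtree. All three properties hold, so this is a valid tree decomposition of width max|bag| − 1 = 3, and hence tw(G) ≤ 3.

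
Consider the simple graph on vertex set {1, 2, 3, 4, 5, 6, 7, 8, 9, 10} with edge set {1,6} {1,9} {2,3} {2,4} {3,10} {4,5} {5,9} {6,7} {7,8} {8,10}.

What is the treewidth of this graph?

A width-2 tree decomposition is:
Bags: B1 = {6, 7, 8}  B2 = {1, 6, 8}  B3 = {1, 8, 9}  B4 = {5, 8, 9}  B5 = {4, 5, 8}  B6 = {2, 4, 8}  B7 = {2, 3, 8}  B8 = {3, 8, 10}
Tree: B1–B2, B2–B3, B3–B4, B4–B5, B5–B6, B6–B7, B7–B8
The largest bag has 3 vertices, giving width 2; this decomposition certifies tw(G) ≤ 2. The edges 8–7–6–1–9–5–4–2–3–10–8 form a cycle, so G is not a tree and its treewidth is at least 2. Combining the bounds, tw(G) = 2.

2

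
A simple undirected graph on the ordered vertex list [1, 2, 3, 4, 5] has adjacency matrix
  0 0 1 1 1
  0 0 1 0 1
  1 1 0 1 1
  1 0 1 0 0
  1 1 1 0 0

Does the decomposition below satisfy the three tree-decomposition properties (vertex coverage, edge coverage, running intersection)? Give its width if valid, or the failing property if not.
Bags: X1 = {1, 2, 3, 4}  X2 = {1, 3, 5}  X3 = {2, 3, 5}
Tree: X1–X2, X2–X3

No — bags containing vertex 2 are not connected in the tree.

A tree decomposition must satisfy three properties: every vertex lies in some bag; for every edge, both endpoints lie together in some bag; and for every vertex, the bags containing it form a connected subtree. Here bags containing vertex 2 are not connected in the tree, so the decomposition is invalid.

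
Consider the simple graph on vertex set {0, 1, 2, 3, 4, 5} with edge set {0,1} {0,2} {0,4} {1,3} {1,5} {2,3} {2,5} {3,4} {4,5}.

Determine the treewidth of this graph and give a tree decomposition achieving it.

Every bag has size at most 4, so the width is 4 − 1 = 3 and tw(G) ≤ 3. For the lower bound: the 4 vertex sets {0,2}, {1,3}, {5}, {4} are disjoint, each induces a connected subgraph, and every pair is joined by at least one edge of G. Contracting each set to a single vertex therefore yields K_{4} as a minor, and since treewidth is minor-monotone, tw(G) ≥ tw(K_{4}) = 3. The upper and lower bounds meet at 3, so that is the treewidth.

Treewidth 3.
One such decomposition:
Bags: B1 = {0, 2, 3, 5}  B2 = {0, 1, 3, 5}  B3 = {0, 3, 4, 5}
Tree: B1–B2, B2–B3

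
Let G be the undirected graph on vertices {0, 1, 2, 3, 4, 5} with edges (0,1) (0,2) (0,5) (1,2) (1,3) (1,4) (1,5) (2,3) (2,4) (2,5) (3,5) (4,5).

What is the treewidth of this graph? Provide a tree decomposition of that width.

Each bag holds 4 vertices, so the decomposition has width 3, which upper-bounds the treewidth. For the lower bound, the 4 vertices {0, 1, 2, 5} are pairwise adjacent, and any tree decomposition puts a clique entirely inside one bag — forcing width ≥ 3. The upper and lower bounds meet at 3, so that is the treewidth.

Treewidth 3.
One such decomposition:
Bags: B1 = {1, 2, 3, 5}  B2 = {1, 2, 4, 5}  B3 = {0, 1, 2, 5}
Tree: B1–B2, B2–B3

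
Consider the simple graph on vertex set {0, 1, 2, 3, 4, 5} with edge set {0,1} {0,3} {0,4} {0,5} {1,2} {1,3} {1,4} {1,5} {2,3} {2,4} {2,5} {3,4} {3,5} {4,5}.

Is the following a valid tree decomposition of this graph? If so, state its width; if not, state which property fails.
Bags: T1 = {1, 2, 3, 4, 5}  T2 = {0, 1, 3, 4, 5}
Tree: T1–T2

Yes; width 4.

Vertex coverage: the bags together contain {0, 1, 2, 3, 4, 5}, the full vertex set. Edge coverage: each edge of G has both endpoints in at least one bag. Running intersection: for every vertex, the bags containing it form a connected subtree. All three properties hold, so this is a valid tree decomposition of width max|bag| − 1 = 4, and hence tw(G) ≤ 4.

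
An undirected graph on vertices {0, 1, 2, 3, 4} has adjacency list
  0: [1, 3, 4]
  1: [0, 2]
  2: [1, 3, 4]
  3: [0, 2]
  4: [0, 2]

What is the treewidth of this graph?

2

A width-2 tree decomposition is:
Bags: B1 = {0, 2, 3}  B2 = {0, 2, 4}  B3 = {0, 1, 2}
Tree: B1–B2, B2–B3
The largest bag has 3 vertices, giving width 2; this decomposition certifies tw(G) ≤ 2. For the lower bound, G contains the cycle 3–0–4–2–3, so G is not a forest; only forests have treewidth ≤ 1, hence tw(G) ≥ 2. Combining the bounds, tw(G) = 2.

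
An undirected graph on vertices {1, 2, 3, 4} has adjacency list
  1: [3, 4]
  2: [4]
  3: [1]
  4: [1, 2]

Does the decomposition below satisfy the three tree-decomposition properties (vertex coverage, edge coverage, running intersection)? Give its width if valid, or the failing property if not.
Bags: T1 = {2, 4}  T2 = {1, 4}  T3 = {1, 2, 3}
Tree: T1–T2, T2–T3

No — bags containing vertex 2 are not connected in the tree.

A tree decomposition must satisfy three properties: every vertex lies in some bag; for every edge, both endpoints lie together in some bag; and for every vertex, the bags containing it form a connected subtree. Here bags containing vertex 2 are not connected in the tree, so the decomposition is invalid.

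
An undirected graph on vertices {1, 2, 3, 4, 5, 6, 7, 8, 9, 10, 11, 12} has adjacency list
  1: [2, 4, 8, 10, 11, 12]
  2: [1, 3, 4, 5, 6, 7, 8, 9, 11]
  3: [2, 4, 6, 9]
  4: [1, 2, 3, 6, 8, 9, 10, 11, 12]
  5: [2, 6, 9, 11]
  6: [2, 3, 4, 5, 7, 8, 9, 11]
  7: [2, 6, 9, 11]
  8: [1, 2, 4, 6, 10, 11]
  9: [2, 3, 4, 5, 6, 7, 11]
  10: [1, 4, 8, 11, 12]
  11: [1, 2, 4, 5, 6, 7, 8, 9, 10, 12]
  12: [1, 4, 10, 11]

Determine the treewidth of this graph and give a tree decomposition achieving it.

Each bag holds 5 vertices, so the decomposition has width 4, which upper-bounds the treewidth. For the lower bound, the 5 vertices {1, 2, 4, 8, 11} are pairwise adjacent, and any tree decomposition puts a clique entirely inside one bag — forcing width ≥ 4. Therefore the treewidth is 4.

Treewidth 4.
Bags: B1 = {1, 2, 4, 8, 11}  B2 = {2, 4, 6, 8, 11}  B3 = {2, 4, 6, 9, 11}  B4 = {2, 5, 6, 9, 11}  B5 = {2, 3, 4, 6, 9}  B6 = {1, 4, 8, 10, 11}  B7 = {1, 4, 10, 11, 12}  B8 = {2, 6, 7, 9, 11}
Tree: B1–B2, B2–B3, B3–B4, B3–B5, B1–B6, B6–B7, B3–B8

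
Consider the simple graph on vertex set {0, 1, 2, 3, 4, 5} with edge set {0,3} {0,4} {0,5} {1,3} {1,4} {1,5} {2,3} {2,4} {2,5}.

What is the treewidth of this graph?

A width-3 tree decomposition is:
Bags: B1 = {0, 3, 4, 5}  B2 = {1, 3, 4, 5}  B3 = {2, 3, 4, 5}
Tree: B1–B2, B2–B3
Every bag has size at most 4, so the width is 4 − 1 = 3 and tw(G) ≤ 3. For the lower bound: the 4 vertex sets {0,5}, {1,4}, {3}, {2} are disjoint, each induces a connected subgraph, and every pair is joined by at least one edge of G. Contracting each set to a single vertex therefore yields K_{4} as a minor, and since treewidth is minor-monotone, tw(G) ≥ tw(K_{4}) = 3. Therefore the treewidth is 3.

3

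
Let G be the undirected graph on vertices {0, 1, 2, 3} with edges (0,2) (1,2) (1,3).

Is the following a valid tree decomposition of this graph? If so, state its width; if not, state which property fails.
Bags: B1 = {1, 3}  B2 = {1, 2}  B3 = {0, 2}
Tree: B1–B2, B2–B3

Yes; width 1.

Checking the three conditions: (i) the bags cover all of {0, 1, 2, 3}; (ii) for each edge, some bag contains both endpoints; (iii) the bags containing any fixed vertex form a subtree. All hold, so the decomposition is valid with width 2 − 1 = 1.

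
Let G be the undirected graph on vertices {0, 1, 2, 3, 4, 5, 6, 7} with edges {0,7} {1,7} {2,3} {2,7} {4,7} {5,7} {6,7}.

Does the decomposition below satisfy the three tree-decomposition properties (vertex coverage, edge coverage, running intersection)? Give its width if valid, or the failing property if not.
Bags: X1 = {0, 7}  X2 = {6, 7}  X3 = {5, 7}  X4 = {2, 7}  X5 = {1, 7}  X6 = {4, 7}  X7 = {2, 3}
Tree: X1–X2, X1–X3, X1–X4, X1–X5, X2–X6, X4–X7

Vertex coverage: the bags together contain {0, 1, 2, 3, 4, 5, 6, 7}, the full vertex set. Edge coverage: each edge of G has both endpoints in at least one bag. Running intersection: for every vertex, the bags containing it form a connected subtree. All three properties hold, so this is a valid tree decomposition of width max|bag| − 1 = 1, and hence tw(G) ≤ 1.

Yes; width 1.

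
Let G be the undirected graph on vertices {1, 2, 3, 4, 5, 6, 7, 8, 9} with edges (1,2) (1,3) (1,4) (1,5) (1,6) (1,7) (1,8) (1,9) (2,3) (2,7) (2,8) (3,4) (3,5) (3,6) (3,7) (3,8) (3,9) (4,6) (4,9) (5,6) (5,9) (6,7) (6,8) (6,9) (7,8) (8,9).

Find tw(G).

4

A width-4 tree decomposition is:
Bags: B1 = {1, 3, 6, 8, 9}  B2 = {1, 3, 6, 7, 8}  B3 = {1, 3, 4, 6, 9}  B4 = {1, 3, 5, 6, 9}  B5 = {1, 2, 3, 7, 8}
Tree: B1–B2, B1–B3, B3–B4, B2–B5
The largest bag has 5 vertices, giving width 4; this decomposition certifies tw(G) ≤ 4. On the other hand G contains the 5-clique {1, 2, 3, 7, 8}. A clique must lie in a single bag of any decomposition, so no decomposition can have width below 4. Hence tw(G) = 4 exactly.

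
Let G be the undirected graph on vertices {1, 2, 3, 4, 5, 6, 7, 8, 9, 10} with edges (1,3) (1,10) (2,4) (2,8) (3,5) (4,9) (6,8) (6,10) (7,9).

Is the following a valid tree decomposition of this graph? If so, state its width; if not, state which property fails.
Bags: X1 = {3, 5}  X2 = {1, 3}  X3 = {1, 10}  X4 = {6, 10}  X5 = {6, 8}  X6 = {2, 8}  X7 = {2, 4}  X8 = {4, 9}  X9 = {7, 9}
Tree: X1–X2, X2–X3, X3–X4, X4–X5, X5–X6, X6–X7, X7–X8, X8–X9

Yes; width 1.

Vertex coverage: the bags together contain {1, 2, 3, 4, 5, 6, 7, 8, 9, 10}, the full vertex set. Edge coverage: each edge of G has both endpoints in at least one bag. Running intersection: for every vertex, the bags containing it form a connected subtree. All three properties hold, so this is a valid tree decomposition of width max|bag| − 1 = 1, and hence tw(G) ≤ 1.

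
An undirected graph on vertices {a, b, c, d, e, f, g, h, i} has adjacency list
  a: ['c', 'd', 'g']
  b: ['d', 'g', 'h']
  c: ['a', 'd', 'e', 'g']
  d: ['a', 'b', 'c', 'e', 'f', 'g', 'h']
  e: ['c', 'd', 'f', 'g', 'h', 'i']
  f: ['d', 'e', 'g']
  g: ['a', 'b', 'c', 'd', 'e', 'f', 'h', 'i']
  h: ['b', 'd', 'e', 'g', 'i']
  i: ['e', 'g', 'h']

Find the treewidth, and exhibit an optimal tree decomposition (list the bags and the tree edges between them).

Every bag has size at most 4, so the width is 4 − 1 = 3 and tw(G) ≤ 3. Conversely, {d, e, g, h} is a clique of size 4, and the vertices of any clique must share a bag in every tree decomposition; so some bag has ≥ 4 vertices and tw(G) ≥ 3. Combining the bounds, tw(G) = 3.

Treewidth 3.
One optimal decomposition is:
Bags: B1 = {d, e, g, h}  B2 = {e, g, h, i}  B3 = {b, d, g, h}  B4 = {c, d, e, g}  B5 = {a, c, d, g}  B6 = {d, e, f, g}
Tree: B1–B2, B1–B3, B1–B4, B4–B5, B4–B6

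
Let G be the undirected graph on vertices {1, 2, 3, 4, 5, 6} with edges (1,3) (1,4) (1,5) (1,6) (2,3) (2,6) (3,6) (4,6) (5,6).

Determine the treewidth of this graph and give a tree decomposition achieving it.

Every bag has size at most 3, so the width is 3 − 1 = 2 and tw(G) ≤ 2. Conversely, {1, 3, 6} is a clique of size 3, and the vertices of any clique must share a bag in every tree decomposition; so some bag has ≥ 3 vertices and tw(G) ≥ 2. Therefore the treewidth is 2.

Treewidth 2.
One optimal decomposition is:
Bags: B1 = {1, 4, 6}  B2 = {1, 3, 6}  B3 = {2, 3, 6}  B4 = {1, 5, 6}
Tree: B1–B2, B2–B3, B2–B4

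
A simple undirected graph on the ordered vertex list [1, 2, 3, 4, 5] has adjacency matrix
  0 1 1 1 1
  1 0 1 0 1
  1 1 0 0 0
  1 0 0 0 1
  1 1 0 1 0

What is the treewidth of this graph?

A width-2 tree decomposition is:
Bags: B1 = {1, 2, 5}  B2 = {1, 2, 3}  B3 = {1, 4, 5}
Tree: B1–B2, B1–B3
Every bag has size at most 3, so the width is 3 − 1 = 2 and tw(G) ≤ 2. On the other hand G contains the 3-clique {1, 2, 3}. A clique must lie in a single bag of any decomposition, so no decomposition can have width below 2. Hence tw(G) = 2 exactly.

2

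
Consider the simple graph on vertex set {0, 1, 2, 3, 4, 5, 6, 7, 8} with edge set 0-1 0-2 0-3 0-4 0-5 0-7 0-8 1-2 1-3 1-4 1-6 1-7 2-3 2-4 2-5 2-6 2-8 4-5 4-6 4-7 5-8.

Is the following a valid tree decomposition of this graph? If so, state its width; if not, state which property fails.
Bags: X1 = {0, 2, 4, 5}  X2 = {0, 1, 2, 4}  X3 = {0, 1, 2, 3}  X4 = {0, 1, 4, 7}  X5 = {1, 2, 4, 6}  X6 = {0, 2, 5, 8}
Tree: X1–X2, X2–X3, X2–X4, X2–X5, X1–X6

Vertex coverage: the bags together contain {0, 1, 2, 3, 4, 5, 6, 7, 8}, the full vertex set. Edge coverage: each edge of G has both endpoints in at least one bag. Running intersection: for every vertex, the bags containing it form a connected subtree. All three properties hold, so this is a valid tree decomposition of width max|bag| − 1 = 3, and hence tw(G) ≤ 3.

Yes; width 3.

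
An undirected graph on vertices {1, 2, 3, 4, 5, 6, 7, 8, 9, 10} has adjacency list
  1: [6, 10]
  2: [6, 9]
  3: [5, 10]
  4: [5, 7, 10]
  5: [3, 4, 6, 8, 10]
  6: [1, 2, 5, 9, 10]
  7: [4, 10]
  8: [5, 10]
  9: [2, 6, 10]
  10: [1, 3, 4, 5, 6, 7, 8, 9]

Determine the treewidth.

A width-2 tree decomposition is:
Bags: B1 = {5, 6, 10}  B2 = {5, 8, 10}  B3 = {3, 5, 10}  B4 = {6, 9, 10}  B5 = {4, 5, 10}  B6 = {1, 6, 10}  B7 = {2, 6, 9}  B8 = {4, 7, 10}
Tree: B1–B2, B2–B3, B1–B4, B3–B5, B1–B6, B4–B7, B5–B8
The largest bag has 3 vertices, giving width 2; this decomposition certifies tw(G) ≤ 2. For the lower bound, the 3 vertices {2, 6, 9} are pairwise adjacent, and any tree decomposition puts a clique entirely inside one bag — forcing width ≥ 2. The upper and lower bounds meet at 2, so that is the treewidth.

2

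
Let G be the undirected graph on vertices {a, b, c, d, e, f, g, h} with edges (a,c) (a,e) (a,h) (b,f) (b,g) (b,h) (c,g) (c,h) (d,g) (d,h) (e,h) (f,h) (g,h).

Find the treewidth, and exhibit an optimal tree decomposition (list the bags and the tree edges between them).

Treewidth 2.
One such decomposition:
Bags: B1 = {a, c, h}  B2 = {c, g, h}  B3 = {d, g, h}  B4 = {b, g, h}  B5 = {b, f, h}  B6 = {a, e, h}
Tree: B1–B2, B2–B3, B3–B4, B4–B5, B1–B6

The largest bag has 3 vertices, giving width 2; this decomposition certifies tw(G) ≤ 2. On the other hand G contains the 3-clique {d, g, h}. A clique must lie in a single bag of any decomposition, so no decomposition can have width below 2. Hence tw(G) = 2 exactly.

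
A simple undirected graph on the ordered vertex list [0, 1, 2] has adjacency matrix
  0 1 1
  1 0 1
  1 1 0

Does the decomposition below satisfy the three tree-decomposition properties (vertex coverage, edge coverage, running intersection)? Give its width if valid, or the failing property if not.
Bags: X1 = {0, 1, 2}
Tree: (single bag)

Every vertex of G appears in some bag (union = {0, 1, 2}); every edge is covered by a bag; and for each vertex v the set of bags containing v is connected in the bag tree. The decomposition is therefore valid. The largest bag has 3 vertices, so the width is 2.

Yes; width 2.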